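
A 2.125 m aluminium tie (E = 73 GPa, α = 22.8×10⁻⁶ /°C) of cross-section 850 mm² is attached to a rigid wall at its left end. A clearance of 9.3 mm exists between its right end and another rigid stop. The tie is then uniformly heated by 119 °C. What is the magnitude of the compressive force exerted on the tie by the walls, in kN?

P ≈ 0 kN

Unrestrained expansion: δ_free = αΔT L = 22.8×10⁻⁶ × 119 × 2125 = 5.766 mm.
Since δ_free = 5.77 mm is less than the 9.3 mm gap, the tie never touches the wall. No axial force develops.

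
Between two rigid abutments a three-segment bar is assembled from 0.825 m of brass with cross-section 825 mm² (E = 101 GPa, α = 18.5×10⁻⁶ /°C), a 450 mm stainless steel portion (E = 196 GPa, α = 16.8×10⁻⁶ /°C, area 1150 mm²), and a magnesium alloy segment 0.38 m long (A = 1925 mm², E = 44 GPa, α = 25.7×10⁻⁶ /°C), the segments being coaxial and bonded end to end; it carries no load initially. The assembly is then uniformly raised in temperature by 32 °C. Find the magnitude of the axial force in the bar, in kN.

P ≈ 63.6 kN (compressive)

Free thermal expansion of the whole bar: Σ αᵢΔT Lᵢ = 18.5×10⁻⁶×32×825 + 16.8×10⁻⁶×32×450 + 25.7×10⁻⁶×32×380 = 1.043 mm.
The walls prevent any net length change, so an axial force P (same in every segment) develops. Compatibility: P · Σ Lᵢ/(AᵢEᵢ) = δ_free.
Σ Lᵢ/(AᵢEᵢ) = 825/(825×101×10³) + 450/(1150×196×10³) + 380/(1925×44×10³) = 1.638×10⁻⁵ mm/N.
Hence P = δ_free / Σ(L/AE) = 1.043/1.638×10⁻⁵ = 63.65 kN (compressive).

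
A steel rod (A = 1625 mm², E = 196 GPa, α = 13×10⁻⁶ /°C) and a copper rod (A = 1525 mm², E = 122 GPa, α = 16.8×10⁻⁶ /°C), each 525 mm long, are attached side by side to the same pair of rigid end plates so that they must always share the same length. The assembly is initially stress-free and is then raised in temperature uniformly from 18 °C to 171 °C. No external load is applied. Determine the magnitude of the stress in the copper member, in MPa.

Both members must finish at the same length. With the larger α, the copper tends to over-expand; the plates restrain it, putting the copper in compression and the steel in tension. With no external load the two internal forces are equal and opposite, magnitude P.
Equating the net (thermal + elastic) strains gives |α₁ − α₂|·ΔT = P·[1/(A₁E₁) + 1/(A₂E₂)].
|α₁ − α₂|·ΔT = 3.8×10⁻⁶ × 153 = 0.0005814.
1/(A₁E₁) + 1/(A₂E₂) = 1/(1625×196×10³) + 1/(1525×122×10³) = 8.515×10⁻⁹ N⁻¹.
P = 0.0005814 / 8.515×10⁻⁹ = 68280 N = 68.28 kN.
σ_{copper} = P/A₂ = 68280/1525 = 44.78 MPa, compressive.

σ ≈ 44.8 MPa (compressive)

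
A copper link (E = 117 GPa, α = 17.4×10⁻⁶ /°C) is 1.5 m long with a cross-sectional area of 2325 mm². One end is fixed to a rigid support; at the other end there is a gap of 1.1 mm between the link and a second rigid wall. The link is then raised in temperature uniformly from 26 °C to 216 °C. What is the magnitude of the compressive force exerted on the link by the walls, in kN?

P ≈ 700 kN

If the wall were absent the link would grow by αΔT L = 17.4×10⁻⁶ × 190 × 1500 = 4.959 mm.
The gap closes (δ_free > 1.1 mm) and the wall then resists a further 4.959 − 1.1 = 3.859 mm of expansion.
That suppressed elongation corresponds to σ = E·Δ/L = 117×10³ × 3.859/1500 = 301 MPa.
Force on the wall = σA = 301 × 2325 mm² = 699.8 kN.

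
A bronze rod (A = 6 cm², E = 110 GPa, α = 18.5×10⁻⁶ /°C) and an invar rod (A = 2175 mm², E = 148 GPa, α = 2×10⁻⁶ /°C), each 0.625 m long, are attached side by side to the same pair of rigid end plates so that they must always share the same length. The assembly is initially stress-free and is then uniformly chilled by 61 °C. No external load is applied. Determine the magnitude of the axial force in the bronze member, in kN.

P ≈ 55.1 kN (tensile in the bronze)

Equilibrium of a rigid end plate with no external load gives equal and opposite internal forces ±P in the two members. Since α_{bronze} > α_{invar}, cooling drives the bronze into tension and the invar into compression.
Compatibility of the two members (thermal + elastic change equal): (α₁ − α₂)ΔT = P·[1/(A₁E₁) + 1/(A₂E₂)].
|α₁ − α₂|·ΔT = 16.5×10⁻⁶ × 61 = 0.001006.
1/(A₁E₁) + 1/(A₂E₂) = 1/(600×110×10³) + 1/(2175×148×10³) = 1.826×10⁻⁸ N⁻¹.
P = 0.001006 / 1.826×10⁻⁸ = 55130 N = 55.13 kN.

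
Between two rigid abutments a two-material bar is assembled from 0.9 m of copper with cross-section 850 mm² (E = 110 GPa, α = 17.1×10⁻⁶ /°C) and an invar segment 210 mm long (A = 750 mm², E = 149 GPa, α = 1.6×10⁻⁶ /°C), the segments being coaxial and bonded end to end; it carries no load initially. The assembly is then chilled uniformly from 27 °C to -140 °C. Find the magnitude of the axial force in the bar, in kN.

P ≈ 228 kN (tensile)

If the supports were absent, the total length change would be Σ αᵢΔT Lᵢ = 17.1×10⁻⁶×167×900 + 1.6×10⁻⁶×167×210 = 2.626 mm.
The rigid supports impose zero overall length change; the single axial force P common to all segments must satisfy P Σ Lᵢ/(AᵢEᵢ) = δ_free.
The series flexibility is Σ Lᵢ/(AᵢEᵢ) = 900/(850×110×10³) + 210/(750×149×10³) = 1.15×10⁻⁵ mm/N.
Hence P = δ_free / Σ(L/AE) = 2.626/1.15×10⁻⁵ = 228.3 kN (tensile).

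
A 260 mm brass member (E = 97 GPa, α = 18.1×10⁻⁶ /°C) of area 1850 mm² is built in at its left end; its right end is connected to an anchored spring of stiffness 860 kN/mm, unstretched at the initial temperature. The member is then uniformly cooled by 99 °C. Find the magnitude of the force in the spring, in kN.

P ≈ 178 kN

Free thermal contraction: δ_free = αΔT L = 18.1×10⁻⁶ × 99 × 260 = 0.4659 mm.
With a force P in the spring, the elastic change of the member is PL/(AE) and that of the spring is P/k; compatibility requires their sum to equal δ_free.
So P = δ_free / [L/(AE) + 1/k] = 0.4659 / [ 260/(1850×97×10³) + 1/(860×10³) ].
P = 0.4659 / 2.612×10⁻⁶ = 178400 N.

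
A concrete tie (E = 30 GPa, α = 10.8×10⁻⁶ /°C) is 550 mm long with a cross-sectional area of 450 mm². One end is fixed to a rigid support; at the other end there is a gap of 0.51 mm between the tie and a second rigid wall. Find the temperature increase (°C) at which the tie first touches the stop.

ΔT ≈ 85.9 °C

The gap closes when αΔT L = 0.51 mm, since the tie is still unstressed at that instant.
ΔT = 0.51 / (10.8×10⁻⁶ × 550) = 85.86 °C.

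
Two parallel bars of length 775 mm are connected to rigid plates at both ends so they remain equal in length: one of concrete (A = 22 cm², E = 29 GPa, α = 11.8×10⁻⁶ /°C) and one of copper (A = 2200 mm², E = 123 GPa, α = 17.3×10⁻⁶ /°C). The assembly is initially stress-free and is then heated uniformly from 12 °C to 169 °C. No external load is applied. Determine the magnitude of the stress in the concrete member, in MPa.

Both members must finish at the same length. With the larger α, the copper tends to over-expand; the plates restrain it, putting the copper in compression and the concrete in tension. With no external load the two internal forces are equal and opposite, magnitude P.
Compatibility of the two members (thermal + elastic change equal): (α₁ − α₂)ΔT = P·[1/(A₁E₁) + 1/(A₂E₂)].
|α₁ − α₂|·ΔT = 5.5×10⁻⁶ × 157 = 0.0008635.
1/(A₁E₁) + 1/(A₂E₂) = 1/(2200×29×10³) + 1/(2200×123×10³) = 1.937×10⁻⁸ N⁻¹.
P = 0.0008635 / 1.937×10⁻⁸ = 44580 N = 44.58 kN.
σ_{concrete} = P/A₁ = 44580/2200 = 20.26 MPa, tensile.

σ ≈ 20.3 MPa (tensile)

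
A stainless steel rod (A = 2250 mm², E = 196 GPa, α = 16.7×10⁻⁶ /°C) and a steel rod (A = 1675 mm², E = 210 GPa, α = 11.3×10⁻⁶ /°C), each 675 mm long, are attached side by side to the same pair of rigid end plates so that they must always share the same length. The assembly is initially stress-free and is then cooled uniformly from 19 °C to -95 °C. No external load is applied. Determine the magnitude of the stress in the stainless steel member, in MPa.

Equilibrium of a rigid end plate with no external load gives equal and opposite internal forces ±P in the two members. Since α_{stainless steel} > α_{steel}, cooling drives the stainless steel into tension and the steel into compression.
Setting the final lengths equal and cancelling L: (α₁ − α₂)ΔT = P/(A₁E₁) + P/(A₂E₂).
|α₁ − α₂|·ΔT = 5.4×10⁻⁶ × 114 = 0.0006156.
1/(A₁E₁) + 1/(A₂E₂) = 1/(2250×196×10³) + 1/(1675×210×10³) = 5.111×10⁻⁹ N⁻¹.
So P = 0.0006156 / 5.111×10⁻⁹ = 120.5 kN.
σ_{stainless steel} = P/A₁ = 120500/2250 = 53.54 MPa, tensile.

σ ≈ 53.5 MPa (tensile)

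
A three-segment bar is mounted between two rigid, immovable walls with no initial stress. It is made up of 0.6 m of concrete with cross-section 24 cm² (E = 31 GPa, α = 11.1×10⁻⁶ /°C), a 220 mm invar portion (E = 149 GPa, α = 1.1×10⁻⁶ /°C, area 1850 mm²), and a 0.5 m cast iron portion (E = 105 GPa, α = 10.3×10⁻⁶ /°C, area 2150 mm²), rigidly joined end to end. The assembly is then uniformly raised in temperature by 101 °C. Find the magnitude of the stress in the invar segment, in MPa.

If the supports were absent, the total length change would be Σ αᵢΔT Lᵢ = 11.1×10⁻⁶×101×600 + 1.1×10⁻⁶×101×220 + 10.3×10⁻⁶×101×500 = 1.217 mm.
The walls prevent any net length change, so an axial force P (same in every segment) develops. Compatibility: P · Σ Lᵢ/(AᵢEᵢ) = δ_free.
The series flexibility is Σ Lᵢ/(AᵢEᵢ) = 600/(2400×31×10³) + 220/(1850×149×10³) + 500/(2150×105×10³) = 1.108×10⁻⁵ mm/N.
Hence P = δ_free / Σ(L/AE) = 1.217/1.108×10⁻⁵ = 109.9 kN (compressive).
σ_{invar} = P / A = 109900 / 1850 = 59.4 MPa.

σ ≈ 59.4 MPa (compressive)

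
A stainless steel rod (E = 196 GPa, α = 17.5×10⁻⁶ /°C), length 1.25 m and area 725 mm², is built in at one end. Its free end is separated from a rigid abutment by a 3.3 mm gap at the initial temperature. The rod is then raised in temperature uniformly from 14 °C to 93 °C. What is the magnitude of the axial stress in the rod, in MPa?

If the wall were absent the rod would grow by αΔT L = 17.5×10⁻⁶ × 79 × 1250 = 1.728 mm.
This is smaller than the 3.3 mm clearance, so the rod expands freely without reaching the stop — the stress is zero.

σ ≈ 0 MPa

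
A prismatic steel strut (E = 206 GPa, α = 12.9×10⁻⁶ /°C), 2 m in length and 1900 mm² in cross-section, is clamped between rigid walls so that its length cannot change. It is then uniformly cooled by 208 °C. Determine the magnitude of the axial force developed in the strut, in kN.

P ≈ 1050 kN (tensile)

With zero net strain, σ = E·αΔT = 206 GPa × 12.9×10⁻⁶ × 208 = 552.7 MPa.
Axial force P = σA = 552.7 × 1900 = 1.05×10⁶ N = 1050 kN, tensile.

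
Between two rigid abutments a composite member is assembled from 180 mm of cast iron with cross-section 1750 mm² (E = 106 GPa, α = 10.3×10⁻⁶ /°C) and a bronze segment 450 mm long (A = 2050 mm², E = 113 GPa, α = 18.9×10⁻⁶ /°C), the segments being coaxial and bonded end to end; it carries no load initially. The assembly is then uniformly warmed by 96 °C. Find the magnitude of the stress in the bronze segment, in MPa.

If the supports were absent, the total length change would be Σ αᵢΔT Lᵢ = 10.3×10⁻⁶×96×180 + 18.9×10⁻⁶×96×450 = 0.9945 mm.
The walls prevent any net length change, so an axial force P (same in every segment) develops. Compatibility: P · Σ Lᵢ/(AᵢEᵢ) = δ_free.
The series flexibility is Σ Lᵢ/(AᵢEᵢ) = 180/(1750×106×10³) + 450/(2050×113×10³) = 2.913×10⁻⁶ mm/N.
P = 0.9945 / 2.913×10⁻⁶ = 341400 N = 341.4 kN, compressive.
σ_{bronze} = P / A = 341400 / 2050 = 166.5 MPa.

σ ≈ 167 MPa (compressive)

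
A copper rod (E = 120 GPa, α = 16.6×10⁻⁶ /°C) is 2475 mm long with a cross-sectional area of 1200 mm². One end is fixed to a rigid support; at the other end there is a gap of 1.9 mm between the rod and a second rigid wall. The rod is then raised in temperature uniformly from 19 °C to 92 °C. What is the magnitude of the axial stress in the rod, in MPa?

σ ≈ 53.3 MPa (compressive)

Unrestrained expansion: δ_free = αΔT L = 16.6×10⁻⁶ × 73 × 2475 = 2.999 mm.
The gap closes (δ_free > 1.9 mm) and the wall then resists a further 2.999 − 1.9 = 1.099 mm of expansion.
Compatibility: PL/(AE) = 1.099 mm, so σ = P/A = E × (1.099/2475) = 53.29 MPa.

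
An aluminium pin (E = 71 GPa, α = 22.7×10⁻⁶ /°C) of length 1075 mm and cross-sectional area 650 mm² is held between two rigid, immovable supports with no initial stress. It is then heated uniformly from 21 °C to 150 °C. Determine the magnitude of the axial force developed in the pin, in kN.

With zero net strain, σ = E·αΔT = 71 GPa × 22.7×10⁻⁶ × 129 = 207.9 MPa.
Then P = σA = 207.9 × 650 mm² = 135.1 kN, compressive.

P ≈ 135 kN (compressive)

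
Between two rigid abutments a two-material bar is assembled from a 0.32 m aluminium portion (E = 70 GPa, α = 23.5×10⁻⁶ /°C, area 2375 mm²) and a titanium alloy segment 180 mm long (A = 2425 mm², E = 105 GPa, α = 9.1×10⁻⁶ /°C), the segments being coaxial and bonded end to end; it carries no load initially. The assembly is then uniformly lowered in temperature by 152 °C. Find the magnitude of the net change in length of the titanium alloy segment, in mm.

|ΔL| ≈ 0.125 mm

If the supports were absent, the total length change would be Σ αᵢΔT Lᵢ = 23.5×10⁻⁶×152×320 + 9.1×10⁻⁶×152×180 = 1.392 mm.
Since the ends are fixed, an axial force P builds up, equal in every segment, with P · Σ Lᵢ/(AᵢEᵢ) = δ_free.
The series flexibility is Σ Lᵢ/(AᵢEᵢ) = 320/(2375×70×10³) + 180/(2425×105×10³) = 2.632×10⁻⁶ mm/N.
Hence P = δ_free / Σ(L/AE) = 1.392/2.632×10⁻⁶ = 528.9 kN (tensile).
For the titanium alloy segment, free thermal change = 9.1×10⁻⁶×152×180 = 0.249 mm and elastic change from P = 528900×180/(2425×105×10³) = 0.3739 mm; these oppose, so the net change is 0.125 mm (segment lengthens).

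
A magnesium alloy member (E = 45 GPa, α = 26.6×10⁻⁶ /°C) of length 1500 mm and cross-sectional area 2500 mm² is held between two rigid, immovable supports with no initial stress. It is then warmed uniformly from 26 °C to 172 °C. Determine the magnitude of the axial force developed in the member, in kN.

P ≈ 437 kN (compressive)

With zero net strain, σ = E·αΔT = 45 GPa × 26.6×10⁻⁶ × 146 = 174.8 MPa.
P = AEαΔT = 2500 × 45×10³ × 26.6×10⁻⁶ × 146 = 436.9 kN (compressive).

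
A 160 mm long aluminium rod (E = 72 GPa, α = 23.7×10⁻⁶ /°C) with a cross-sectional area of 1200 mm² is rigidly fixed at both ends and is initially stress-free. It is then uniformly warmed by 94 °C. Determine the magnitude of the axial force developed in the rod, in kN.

P ≈ 192 kN (compressive)

Full restraint means ε = 0, so the stress is σ = EαΔT = 72×10³ × 23.7×10⁻⁶ × 94 = 160.4 MPa.
Axial force P = σA = 160.4 × 1200 = 192500 N = 192.5 kN, compressive.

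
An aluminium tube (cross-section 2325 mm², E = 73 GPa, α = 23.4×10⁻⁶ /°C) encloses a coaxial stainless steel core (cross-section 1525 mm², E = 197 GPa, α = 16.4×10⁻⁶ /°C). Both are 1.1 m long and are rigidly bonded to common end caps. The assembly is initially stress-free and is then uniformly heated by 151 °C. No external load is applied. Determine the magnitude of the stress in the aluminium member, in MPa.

The aluminium has the larger α, so on heating it would change length more than the stainless steel if both were free. The rigid plates force a common final length, so the aluminium is put into compression and the stainless steel into tension, with equal and opposite forces P (no external load).
Equating the net (thermal + elastic) strains gives |α₁ − α₂|·ΔT = P·[1/(A₁E₁) + 1/(A₂E₂)].
|α₁ − α₂|·ΔT = 7×10⁻⁶ × 151 = 0.001057.
1/(A₁E₁) + 1/(A₂E₂) = 1/(2325×73×10³) + 1/(1525×197×10³) = 9.221×10⁻⁹ N⁻¹.
So P = 0.001057 / 9.221×10⁻⁹ = 114.6 kN.
σ_{aluminium} = P/A₁ = 114600/2325 = 49.31 MPa, compressive.

σ ≈ 49.3 MPa (compressive)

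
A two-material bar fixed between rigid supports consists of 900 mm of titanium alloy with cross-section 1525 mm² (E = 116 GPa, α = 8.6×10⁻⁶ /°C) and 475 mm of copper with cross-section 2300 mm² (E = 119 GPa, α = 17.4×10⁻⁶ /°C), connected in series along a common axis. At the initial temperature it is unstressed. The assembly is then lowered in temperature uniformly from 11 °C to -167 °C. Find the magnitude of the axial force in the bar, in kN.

If the supports were absent, the total length change would be Σ αᵢΔT Lᵢ = 8.6×10⁻⁶×178×900 + 17.4×10⁻⁶×178×475 = 2.849 mm.
The walls prevent any net length change, so an axial force P (same in every segment) develops. Compatibility: P · Σ Lᵢ/(AᵢEᵢ) = δ_free.
The series flexibility is Σ Lᵢ/(AᵢEᵢ) = 900/(1525×116×10³) + 475/(2300×119×10³) = 6.823×10⁻⁶ mm/N.
Hence P = δ_free / Σ(L/AE) = 2.849/6.823×10⁻⁶ = 417.5 kN (tensile).

P ≈ 418 kN (tensile)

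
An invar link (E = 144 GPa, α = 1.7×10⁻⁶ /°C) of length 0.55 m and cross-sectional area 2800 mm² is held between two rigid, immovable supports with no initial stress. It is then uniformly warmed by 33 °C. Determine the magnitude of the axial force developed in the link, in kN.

The ends cannot move, so σ = EαΔT = 144×10³ × 1.7×10⁻⁶ × 33 = 8.078 MPa.
P = AEαΔT = 2800 × 144×10³ × 1.7×10⁻⁶ × 33 = 22.62 kN (compressive).

P ≈ 22.6 kN (compressive)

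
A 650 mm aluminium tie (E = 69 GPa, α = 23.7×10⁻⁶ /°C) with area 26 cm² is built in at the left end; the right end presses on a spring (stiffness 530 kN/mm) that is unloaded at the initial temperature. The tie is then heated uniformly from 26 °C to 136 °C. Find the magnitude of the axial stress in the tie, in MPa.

σ ≈ 118 MPa (compressive)

Free thermal expansion: δ_free = αΔT L = 23.7×10⁻⁶ × 110 × 650 = 1.695 mm.
With a force P in the spring, the elastic change of the tie is PL/(AE) and that of the spring is P/k; compatibility requires their sum to equal δ_free.
So P = δ_free / [L/(AE) + 1/k] = 1.695 / [ 650/(2600×69×10³) + 1/(530×10³) ].
P = 1.695 / 5.51×10⁻⁶ = 307500 N.
σ = P/A = 307500/2600 = 118.3 MPa.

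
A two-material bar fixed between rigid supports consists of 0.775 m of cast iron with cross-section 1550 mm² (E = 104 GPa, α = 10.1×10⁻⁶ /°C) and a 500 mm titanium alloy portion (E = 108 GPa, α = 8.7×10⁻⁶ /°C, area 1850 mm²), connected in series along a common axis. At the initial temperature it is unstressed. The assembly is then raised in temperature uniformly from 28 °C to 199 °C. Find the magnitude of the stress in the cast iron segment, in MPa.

σ ≈ 184 MPa (compressive)

Free thermal expansion of the whole bar: Σ αᵢΔT Lᵢ = 10.1×10⁻⁶×171×775 + 8.7×10⁻⁶×171×500 = 2.082 mm.
Since the ends are fixed, an axial force P builds up, equal in every segment, with P · Σ Lᵢ/(AᵢEᵢ) = δ_free.
The series flexibility is Σ Lᵢ/(AᵢEᵢ) = 775/(1550×104×10³) + 500/(1850×108×10³) = 7.31×10⁻⁶ mm/N.
So P = 2.082 / 7.31×10⁻⁶ = 284.9 kN, compressive.
σ_{cast iron} = P / A = 284900 / 1550 = 183.8 MPa.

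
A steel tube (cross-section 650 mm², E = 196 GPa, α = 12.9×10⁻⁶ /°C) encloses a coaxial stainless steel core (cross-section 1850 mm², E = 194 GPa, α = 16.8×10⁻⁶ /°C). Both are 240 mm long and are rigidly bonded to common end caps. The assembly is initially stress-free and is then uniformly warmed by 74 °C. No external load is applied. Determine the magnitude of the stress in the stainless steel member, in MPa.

The stainless steel has the larger α, so on heating it would change length more than the steel if both were free. The rigid plates force a common final length, so the stainless steel is put into compression and the steel into tension, with equal and opposite forces P (no external load).
Setting the final lengths equal and cancelling L: (α₁ − α₂)ΔT = P/(A₁E₁) + P/(A₂E₂).
|α₁ − α₂|·ΔT = 3.9×10⁻⁶ × 74 = 0.0002886.
1/(A₁E₁) + 1/(A₂E₂) = 1/(650×196×10³) + 1/(1850×194×10³) = 1.064×10⁻⁸ N⁻¹.
So P = 0.0002886 / 1.064×10⁻⁸ = 27.14 kN.
σ_{stainless steel} = P/A₂ = 27140/1850 = 14.67 MPa, compressive.

σ ≈ 14.7 MPa (compressive)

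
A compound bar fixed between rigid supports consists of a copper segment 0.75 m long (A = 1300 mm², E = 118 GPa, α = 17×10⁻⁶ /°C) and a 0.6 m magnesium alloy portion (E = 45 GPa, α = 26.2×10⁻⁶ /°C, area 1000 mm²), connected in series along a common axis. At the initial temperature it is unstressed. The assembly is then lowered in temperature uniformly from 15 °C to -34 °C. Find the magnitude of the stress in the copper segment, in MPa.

σ ≈ 58.9 MPa (tensile)

If the supports were absent, the total length change would be Σ αᵢΔT Lᵢ = 17×10⁻⁶×49×750 + 26.2×10⁻⁶×49×600 = 1.395 mm.
The walls prevent any net length change, so an axial force P (same in every segment) develops. Compatibility: P · Σ Lᵢ/(AᵢEᵢ) = δ_free.
The series flexibility is Σ Lᵢ/(AᵢEᵢ) = 750/(1300×118×10³) + 600/(1000×45×10³) = 1.822×10⁻⁵ mm/N.
P = 1.395 / 1.822×10⁻⁵ = 76560 N = 76.56 kN, tensile.
σ_{copper} = P / A = 76560 / 1300 = 58.89 MPa.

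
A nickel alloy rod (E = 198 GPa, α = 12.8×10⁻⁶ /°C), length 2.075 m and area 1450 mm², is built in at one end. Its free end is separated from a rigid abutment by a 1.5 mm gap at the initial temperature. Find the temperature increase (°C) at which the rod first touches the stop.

ΔT ≈ 56.5 °C

Contact occurs when the free expansion equals the gap: αΔT L = 1.5 mm.
ΔT = 1.5 / (12.8×10⁻⁶ × 2075) = 56.48 °C.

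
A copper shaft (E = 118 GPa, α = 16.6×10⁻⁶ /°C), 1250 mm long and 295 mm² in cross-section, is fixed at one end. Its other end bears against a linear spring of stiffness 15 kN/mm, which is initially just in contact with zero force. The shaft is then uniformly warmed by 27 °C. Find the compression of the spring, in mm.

δ ≈ 0.364 mm

Free thermal expansion: δ_free = αΔT L = 16.6×10⁻⁶ × 27 × 1250 = 0.5603 mm.
Let P be the compressive force at the spring. The shaft shortens elastically by PL/(AE) and the spring compresses by P/k; together these equal δ_free.
So P = δ_free / [L/(AE) + 1/k] = 0.5603 / [ 1250/(295×118×10³) + 1/(15×10³) ].
P = 0.5603 / 0.0001026 = 5462 N.
Spring compression = P/k = 5462/(15×10³) = 0.3641 mm.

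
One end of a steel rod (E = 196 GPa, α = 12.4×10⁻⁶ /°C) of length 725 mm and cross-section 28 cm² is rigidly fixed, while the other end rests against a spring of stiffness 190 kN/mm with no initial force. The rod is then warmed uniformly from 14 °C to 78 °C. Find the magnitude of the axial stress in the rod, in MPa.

σ ≈ 31.2 MPa (compressive)

Free thermal expansion: δ_free = αΔT L = 12.4×10⁻⁶ × 64 × 725 = 0.5754 mm.
With a force P in the spring, the elastic change of the rod is PL/(AE) and that of the spring is P/k; compatibility requires their sum to equal δ_free.
So P = δ_free / [L/(AE) + 1/k] = 0.5754 / [ 725/(2800×196×10³) + 1/(190×10³) ].
P = 0.5754 / 6.584×10⁻⁶ = 87380 N.
σ = P/A = 87380/2800 = 31.21 MPa.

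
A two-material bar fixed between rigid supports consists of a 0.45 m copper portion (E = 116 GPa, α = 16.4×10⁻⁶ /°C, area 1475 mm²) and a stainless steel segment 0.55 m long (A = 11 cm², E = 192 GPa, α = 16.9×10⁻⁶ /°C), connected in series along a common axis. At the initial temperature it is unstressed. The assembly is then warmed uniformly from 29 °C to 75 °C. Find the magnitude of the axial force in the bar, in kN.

Free thermal expansion of the whole bar: Σ αᵢΔT Lᵢ = 16.4×10⁻⁶×46×450 + 16.9×10⁻⁶×46×550 = 0.767 mm.
Since the ends are fixed, an axial force P builds up, equal in every segment, with P · Σ Lᵢ/(AᵢEᵢ) = δ_free.
The series flexibility is Σ Lᵢ/(AᵢEᵢ) = 450/(1475×116×10³) + 550/(1100×192×10³) = 5.234×10⁻⁶ mm/N.
So P = 0.767 / 5.234×10⁻⁶ = 146.5 kN, compressive.

P ≈ 147 kN (compressive)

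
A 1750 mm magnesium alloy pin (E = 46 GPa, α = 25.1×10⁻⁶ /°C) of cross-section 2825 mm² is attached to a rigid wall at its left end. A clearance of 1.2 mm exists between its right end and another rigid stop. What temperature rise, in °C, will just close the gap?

ΔT ≈ 27.3 °C

Contact occurs when the free expansion equals the gap: αΔT L = 1.2 mm.
ΔT = 1.2 / (25.1×10⁻⁶ × 1750) = 27.32 °C.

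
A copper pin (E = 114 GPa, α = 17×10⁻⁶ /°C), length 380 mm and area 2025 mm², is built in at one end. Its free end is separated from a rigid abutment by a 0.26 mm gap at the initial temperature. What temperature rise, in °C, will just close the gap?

ΔT ≈ 40.2 °C

The gap closes when αΔT L = 0.26 mm, since the pin is still unstressed at that instant.
ΔT = 0.26 / (17×10⁻⁶ × 380) = 40.25 °C.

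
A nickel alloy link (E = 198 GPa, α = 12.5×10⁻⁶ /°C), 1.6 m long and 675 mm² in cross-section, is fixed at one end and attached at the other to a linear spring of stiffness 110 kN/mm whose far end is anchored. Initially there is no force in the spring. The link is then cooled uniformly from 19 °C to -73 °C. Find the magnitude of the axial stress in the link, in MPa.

σ ≈ 129 MPa (tensile)

Free thermal contraction: δ_free = αΔT L = 12.5×10⁻⁶ × 92 × 1600 = 1.84 mm.
With a force P in the spring, the elastic change of the link is PL/(AE) and that of the spring is P/k; compatibility requires their sum to equal δ_free.
P [ L/(AE) + 1/k ] = δ_free → P [ 1600/(675×198×10³) + 1/(110×10³) ] = 1.84.
P = 1.84 / 2.106×10⁻⁵ = 87360 N.
σ = P/A = 87360/675 = 129.4 MPa.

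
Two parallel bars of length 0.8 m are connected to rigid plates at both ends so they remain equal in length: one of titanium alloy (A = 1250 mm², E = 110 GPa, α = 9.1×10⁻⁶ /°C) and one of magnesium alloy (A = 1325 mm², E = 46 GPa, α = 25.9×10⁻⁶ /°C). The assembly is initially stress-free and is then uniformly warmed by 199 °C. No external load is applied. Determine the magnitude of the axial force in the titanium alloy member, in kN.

The magnesium alloy has the larger α, so on heating it would change length more than the titanium alloy if both were free. The rigid plates force a common final length, so the magnesium alloy is put into compression and the titanium alloy into tension, with equal and opposite forces P (no external load).
Equating the net (thermal + elastic) strains gives |α₁ − α₂|·ΔT = P·[1/(A₁E₁) + 1/(A₂E₂)].
|α₁ − α₂|·ΔT = 16.8×10⁻⁶ × 199 = 0.003343.
1/(A₁E₁) + 1/(A₂E₂) = 1/(1250×110×10³) + 1/(1325×46×10³) = 2.368×10⁻⁸ N⁻¹.
P = 0.003343 / 2.368×10⁻⁸ = 141200 N = 141.2 kN.

P ≈ 141 kN (tensile in the titanium alloy)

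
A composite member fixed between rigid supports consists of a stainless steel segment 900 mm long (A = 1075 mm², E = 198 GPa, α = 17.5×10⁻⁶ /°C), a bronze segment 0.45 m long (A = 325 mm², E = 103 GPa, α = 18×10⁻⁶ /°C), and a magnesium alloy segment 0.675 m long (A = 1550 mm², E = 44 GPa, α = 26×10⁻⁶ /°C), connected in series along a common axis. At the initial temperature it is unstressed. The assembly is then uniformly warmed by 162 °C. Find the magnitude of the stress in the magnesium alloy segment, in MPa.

If the supports were absent, the total length change would be Σ αᵢΔT Lᵢ = 17.5×10⁻⁶×162×900 + 18×10⁻⁶×162×450 + 26×10⁻⁶×162×675 = 6.707 mm.
Since the ends are fixed, an axial force P builds up, equal in every segment, with P · Σ Lᵢ/(AᵢEᵢ) = δ_free.
Σ Lᵢ/(AᵢEᵢ) = 900/(1075×198×10³) + 450/(325×103×10³) + 675/(1550×44×10³) = 2.757×10⁻⁵ mm/N.
P = 6.707 / 2.757×10⁻⁵ = 243300 N = 243.3 kN, compressive.
σ_{magnesium alloy} = P / A = 243300 / 1550 = 157 MPa.

σ ≈ 157 MPa (compressive)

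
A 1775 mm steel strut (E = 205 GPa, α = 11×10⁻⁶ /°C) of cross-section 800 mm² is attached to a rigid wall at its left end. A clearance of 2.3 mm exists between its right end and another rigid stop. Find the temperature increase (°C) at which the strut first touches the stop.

Contact occurs when the free expansion equals the gap: αΔT L = 2.3 mm.
So ΔT = g/(αL) = 2.3/(11×10⁻⁶ × 1775) = 117.8 °C.

ΔT ≈ 118 °C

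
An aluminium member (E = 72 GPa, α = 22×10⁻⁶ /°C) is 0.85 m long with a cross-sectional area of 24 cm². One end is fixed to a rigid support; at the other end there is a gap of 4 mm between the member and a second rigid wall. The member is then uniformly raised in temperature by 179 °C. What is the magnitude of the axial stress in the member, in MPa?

σ ≈ 0 MPa

Unrestrained expansion: δ_free = αΔT L = 22×10⁻⁶ × 179 × 850 = 3.347 mm.
Since δ_free = 3.35 mm is less than the 4 mm gap, the member never touches the wall. No axial force develops.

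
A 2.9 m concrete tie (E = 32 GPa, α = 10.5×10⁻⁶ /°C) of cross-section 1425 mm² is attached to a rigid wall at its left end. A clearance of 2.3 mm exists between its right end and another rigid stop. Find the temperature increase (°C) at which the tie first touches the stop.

Contact occurs when the free expansion equals the gap: αΔT L = 2.3 mm.
ΔT = 2.3 / (10.5×10⁻⁶ × 2900) = 75.53 °C.

ΔT ≈ 75.5 °C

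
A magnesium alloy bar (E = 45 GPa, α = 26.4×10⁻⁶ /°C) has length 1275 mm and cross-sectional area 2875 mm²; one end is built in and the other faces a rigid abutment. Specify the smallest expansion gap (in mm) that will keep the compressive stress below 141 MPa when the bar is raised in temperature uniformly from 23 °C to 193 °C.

g ≈ 1.73 mm

With no wall the bar would lengthen by αΔT L = 26.4×10⁻⁶ × 170 × 1275 = 5.722 mm.
A stress of 141 MPa corresponds to the wall pushing the bar back by σL/E = 141×1275/(45×10³) = 3.995 mm.
The gap must absorb the remainder: g_min = 5.722 − 3.995 = 1.727 mm.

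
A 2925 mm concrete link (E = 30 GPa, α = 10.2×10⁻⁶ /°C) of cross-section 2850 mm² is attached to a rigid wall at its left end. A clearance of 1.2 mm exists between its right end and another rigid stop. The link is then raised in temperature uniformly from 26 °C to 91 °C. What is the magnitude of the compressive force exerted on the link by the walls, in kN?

P ≈ 21.6 kN

If the wall were absent the link would grow by αΔT L = 10.2×10⁻⁶ × 65 × 2925 = 1.939 mm.
After closing the 1.2 mm clearance, 1.939 − 1.2 = 0.7393 mm of expansion remains to be suppressed by the wall.
So σ = E(δ_free − g)/L = 30×10³ × 0.7393/2925 = 7.582 MPa.
P = σA = 7.582 × 2850 = 21.61 kN.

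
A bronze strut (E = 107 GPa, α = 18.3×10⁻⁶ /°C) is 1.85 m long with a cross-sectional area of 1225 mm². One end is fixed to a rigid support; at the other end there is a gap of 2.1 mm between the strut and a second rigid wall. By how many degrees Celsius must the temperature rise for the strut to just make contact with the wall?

The gap closes when αΔT L = 2.1 mm, since the strut is still unstressed at that instant.
So ΔT = g/(αL) = 2.1/(18.3×10⁻⁶ × 1850) = 62.03 °C.

ΔT ≈ 62 °C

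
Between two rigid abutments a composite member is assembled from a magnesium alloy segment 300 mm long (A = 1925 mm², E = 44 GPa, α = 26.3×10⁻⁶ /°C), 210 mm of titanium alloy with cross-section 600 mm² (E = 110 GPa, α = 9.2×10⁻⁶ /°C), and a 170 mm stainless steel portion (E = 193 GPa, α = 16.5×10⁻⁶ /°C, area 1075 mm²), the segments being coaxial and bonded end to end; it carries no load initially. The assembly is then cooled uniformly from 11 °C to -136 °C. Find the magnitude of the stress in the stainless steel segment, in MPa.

With the walls removed the bar would change length by δ_free = Σ αᵢΔT Lᵢ = 26.3×10⁻⁶×147×300 + 9.2×10⁻⁶×147×210 + 16.5×10⁻⁶×147×170 = 1.856 mm.
The walls prevent any net length change, so an axial force P (same in every segment) develops. Compatibility: P · Σ Lᵢ/(AᵢEᵢ) = δ_free.
Σ Lᵢ/(AᵢEᵢ) = 300/(1925×44×10³) + 210/(600×110×10³) + 170/(1075×193×10³) = 7.543×10⁻⁶ mm/N.
So P = 1.856 / 7.543×10⁻⁶ = 246.1 kN, tensile.
σ_{stainless steel} = P / A = 246100 / 1075 = 228.9 MPa.

σ ≈ 229 MPa (tensile)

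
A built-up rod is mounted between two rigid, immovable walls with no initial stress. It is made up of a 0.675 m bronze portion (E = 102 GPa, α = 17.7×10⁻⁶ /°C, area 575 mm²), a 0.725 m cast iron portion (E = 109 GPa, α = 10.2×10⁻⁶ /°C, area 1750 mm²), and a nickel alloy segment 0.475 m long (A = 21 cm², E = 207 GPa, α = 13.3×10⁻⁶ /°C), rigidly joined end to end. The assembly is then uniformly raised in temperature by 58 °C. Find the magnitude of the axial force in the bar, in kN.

P ≈ 90.7 kN (compressive)

Free thermal expansion of the whole bar: Σ αᵢΔT Lᵢ = 17.7×10⁻⁶×58×675 + 10.2×10⁻⁶×58×725 + 13.3×10⁻⁶×58×475 = 1.488 mm.
The rigid supports impose zero overall length change; the single axial force P common to all segments must satisfy P Σ Lᵢ/(AᵢEᵢ) = δ_free.
The series flexibility is Σ Lᵢ/(AᵢEᵢ) = 675/(575×102×10³) + 725/(1750×109×10³) + 475/(2100×207×10³) = 1.64×10⁻⁵ mm/N.
So P = 1.488 / 1.64×10⁻⁵ = 90.74 kN, compressive.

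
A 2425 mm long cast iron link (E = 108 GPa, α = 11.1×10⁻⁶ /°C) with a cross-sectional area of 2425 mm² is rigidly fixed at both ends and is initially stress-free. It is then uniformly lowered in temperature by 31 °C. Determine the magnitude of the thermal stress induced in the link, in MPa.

Because both ends are immovable the net strain is zero, and the suppressed thermal strain is αΔT = 11.1×10⁻⁶ × 31 = 344.1×10⁻⁶.
Hence σ = E·αΔT = 108×10³ × 344.1×10⁻⁶ = 37.16 MPa, tensile.

σ ≈ 37.2 MPa (tensile)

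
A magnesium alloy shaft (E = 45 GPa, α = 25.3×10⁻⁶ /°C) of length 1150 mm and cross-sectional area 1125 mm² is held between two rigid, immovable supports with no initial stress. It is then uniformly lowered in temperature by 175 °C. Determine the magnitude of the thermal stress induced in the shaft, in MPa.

Because both ends are immovable the net strain is zero, and the suppressed thermal strain is αΔT = 25.3×10⁻⁶ × 175 = 4427.5×10⁻⁶.
The stress required to suppress this strain is σ = Eε = 45×10³ × 4427.5×10⁻⁶ = 199.2 MPa, tensile since the shaft is trying to contract.

σ ≈ 199 MPa (tensile)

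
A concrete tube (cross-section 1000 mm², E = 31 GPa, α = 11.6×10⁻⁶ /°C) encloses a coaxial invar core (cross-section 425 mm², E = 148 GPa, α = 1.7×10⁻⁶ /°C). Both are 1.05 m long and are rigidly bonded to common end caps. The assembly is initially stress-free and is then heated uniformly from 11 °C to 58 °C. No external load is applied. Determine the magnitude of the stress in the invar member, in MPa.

σ ≈ 22.7 MPa (tensile)

The concrete has the larger α, so on heating it would change length more than the invar if both were free. The rigid plates force a common final length, so the concrete is put into compression and the invar into tension, with equal and opposite forces P (no external load).
Equating the net (thermal + elastic) strains gives |α₁ − α₂|·ΔT = P·[1/(A₁E₁) + 1/(A₂E₂)].
|α₁ − α₂|·ΔT = 9.9×10⁻⁶ × 47 = 0.0004653.
1/(A₁E₁) + 1/(A₂E₂) = 1/(1000×31×10³) + 1/(425×148×10³) = 4.816×10⁻⁸ N⁻¹.
So P = 0.0004653 / 4.816×10⁻⁸ = 9.662 kN.
σ_{invar} = P/A₂ = 9662/425 = 22.73 MPa, tensile.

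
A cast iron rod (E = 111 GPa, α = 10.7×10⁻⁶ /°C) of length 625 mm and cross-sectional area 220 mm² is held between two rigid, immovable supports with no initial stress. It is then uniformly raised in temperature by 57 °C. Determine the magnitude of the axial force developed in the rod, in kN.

With zero net strain, σ = E·αΔT = 111 GPa × 10.7×10⁻⁶ × 57 = 67.7 MPa.
Then P = σA = 67.7 × 220 mm² = 14.89 kN, compressive.

P ≈ 14.9 kN (compressive)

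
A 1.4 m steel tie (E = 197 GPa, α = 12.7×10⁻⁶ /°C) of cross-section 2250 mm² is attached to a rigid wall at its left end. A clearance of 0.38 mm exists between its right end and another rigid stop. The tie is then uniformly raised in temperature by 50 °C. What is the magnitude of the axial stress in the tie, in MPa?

Unrestrained expansion: δ_free = αΔT L = 12.7×10⁻⁶ × 50 × 1400 = 0.889 mm.
After closing the 0.38 mm clearance, 0.889 − 0.38 = 0.509 mm of expansion remains to be suppressed by the wall.
That suppressed elongation corresponds to σ = E·Δ/L = 197×10³ × 0.509/1400 = 71.62 MPa.

σ ≈ 71.6 MPa (compressive)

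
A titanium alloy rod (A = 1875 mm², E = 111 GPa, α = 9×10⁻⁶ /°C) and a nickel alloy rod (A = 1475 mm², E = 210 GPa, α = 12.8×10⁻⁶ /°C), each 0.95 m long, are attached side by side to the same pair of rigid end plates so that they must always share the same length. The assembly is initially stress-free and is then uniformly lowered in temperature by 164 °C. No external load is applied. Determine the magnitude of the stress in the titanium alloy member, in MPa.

σ ≈ 41.4 MPa (compressive)

The nickel alloy has the larger α, so on cooling it would change length more than the titanium alloy if both were free. The rigid plates force a common final length, so the nickel alloy is put into tension and the titanium alloy into compression, with equal and opposite forces P (no external load).
Setting the final lengths equal and cancelling L: (α₁ − α₂)ΔT = P/(A₁E₁) + P/(A₂E₂).
|α₁ − α₂|·ΔT = 3.8×10⁻⁶ × 164 = 0.0006232.
1/(A₁E₁) + 1/(A₂E₂) = 1/(1875×111×10³) + 1/(1475×210×10³) = 8.033×10⁻⁹ N⁻¹.
So P = 0.0006232 / 8.033×10⁻⁹ = 77.58 kN.
σ_{titanium alloy} = P/A₁ = 77580/1875 = 41.37 MPa, compressive.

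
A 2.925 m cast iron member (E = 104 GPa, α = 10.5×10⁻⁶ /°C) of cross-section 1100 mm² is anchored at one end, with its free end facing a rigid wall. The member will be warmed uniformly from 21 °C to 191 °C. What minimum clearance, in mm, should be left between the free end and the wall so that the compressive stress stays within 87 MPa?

g ≈ 2.77 mm

With no wall the member would lengthen by αΔT L = 10.5×10⁻⁶ × 170 × 2925 = 5.221 mm.
At the allowable stress the elastic shortening the wall may impose is σL/E = 87 × 2925 / (104×10³) = 2.447 mm.
So the gap has to take up the difference, g_min = δ_free − σL/E = 5.221 − 2.447 = 2.774 mm.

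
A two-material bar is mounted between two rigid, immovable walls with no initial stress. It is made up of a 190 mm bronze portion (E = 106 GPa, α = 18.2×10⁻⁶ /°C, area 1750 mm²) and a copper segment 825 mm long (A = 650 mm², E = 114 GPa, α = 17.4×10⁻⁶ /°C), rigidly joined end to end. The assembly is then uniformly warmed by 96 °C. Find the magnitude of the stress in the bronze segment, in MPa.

σ ≈ 80.4 MPa (compressive)

With the walls removed the bar would change length by δ_free = Σ αᵢΔT Lᵢ = 18.2×10⁻⁶×96×190 + 17.4×10⁻⁶×96×825 = 1.71 mm.
The walls prevent any net length change, so an axial force P (same in every segment) develops. Compatibility: P · Σ Lᵢ/(AᵢEᵢ) = δ_free.
The series flexibility is Σ Lᵢ/(AᵢEᵢ) = 190/(1750×106×10³) + 825/(650×114×10³) = 1.216×10⁻⁵ mm/N.
So P = 1.71 / 1.216×10⁻⁵ = 140.7 kN, compressive.
σ_{bronze} = P / A = 140700 / 1750 = 80.37 MPa.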